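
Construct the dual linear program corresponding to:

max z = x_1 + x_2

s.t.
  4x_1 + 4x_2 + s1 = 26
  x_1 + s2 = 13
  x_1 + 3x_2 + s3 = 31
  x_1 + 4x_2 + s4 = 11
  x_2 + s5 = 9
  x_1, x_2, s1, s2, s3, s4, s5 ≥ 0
Minimize: z = 26y1 + 13y2 + 31y3 + 11y4 + 9y5

Subject to:
  C1: -4y1 - y2 - y3 - y4 ≤ -1
  C2: -4y1 - 3y3 - 4y4 - y5 ≤ -1
  y1, y2, y3, y4, y5 ≥ 0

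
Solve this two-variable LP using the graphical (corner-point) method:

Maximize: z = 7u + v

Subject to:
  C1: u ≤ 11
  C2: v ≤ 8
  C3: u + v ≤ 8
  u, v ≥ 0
u = 8, v = 0, z = 56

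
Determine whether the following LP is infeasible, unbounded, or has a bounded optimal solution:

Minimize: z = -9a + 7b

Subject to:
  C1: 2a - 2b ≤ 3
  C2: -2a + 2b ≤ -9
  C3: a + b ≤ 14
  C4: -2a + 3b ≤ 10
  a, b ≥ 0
C1 requires 2a - 2b ≤ 3, while C2 (-2a + 2b ≤ -9) is equivalent to 2a - 2b ≥ 9. Together they would need 9 ≤ 2a - 2b ≤ 3, which is impossible since 9 > 3. No point satisfies all constraints.

Infeasible: no point satisfies all constraints simultaneously.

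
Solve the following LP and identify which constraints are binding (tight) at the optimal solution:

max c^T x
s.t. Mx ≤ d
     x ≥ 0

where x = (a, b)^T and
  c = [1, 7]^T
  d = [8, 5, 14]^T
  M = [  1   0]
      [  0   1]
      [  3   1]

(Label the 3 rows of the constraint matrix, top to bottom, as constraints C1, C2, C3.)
Optimal: a = 3, b = 5
Slack at optimum:
  C1: slack = 5
  C2: slack = 0 (binding)
  C3: slack = 0 (binding)
  a ≥ 0: a = 3
  b ≥ 0: b = 5
Binding constraints: C2, C3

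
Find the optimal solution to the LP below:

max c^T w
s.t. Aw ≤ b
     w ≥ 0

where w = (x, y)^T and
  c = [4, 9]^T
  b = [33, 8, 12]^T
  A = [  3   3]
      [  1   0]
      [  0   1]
x = 0, y = 11, z = 99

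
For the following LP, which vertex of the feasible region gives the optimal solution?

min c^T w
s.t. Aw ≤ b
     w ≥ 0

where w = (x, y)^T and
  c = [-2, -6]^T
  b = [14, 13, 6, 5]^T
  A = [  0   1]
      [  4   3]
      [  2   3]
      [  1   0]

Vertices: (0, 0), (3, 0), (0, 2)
Evaluating z = -2x - 6y at each vertex:
  (0, 0): z = 0
  (3, 0): z = -6
  (0, 2): z = -12

The smallest value is z = -12, attained at (0, 2).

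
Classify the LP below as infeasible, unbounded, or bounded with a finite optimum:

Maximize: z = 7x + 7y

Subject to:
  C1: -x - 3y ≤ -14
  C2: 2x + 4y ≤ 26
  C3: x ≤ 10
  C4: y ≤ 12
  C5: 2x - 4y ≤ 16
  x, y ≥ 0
The point (10, 1.5) satisfies every constraint, so the LP is feasible; the constraints give x ≤ 10 and y ≤ 12, which with x, y ≥ 0 keep the feasible region inside a bounded box. A feasible, bounded LP attains a finite optimum at a vertex.

The LP has an optimal solution: (10, 1.5) with z = 80.5.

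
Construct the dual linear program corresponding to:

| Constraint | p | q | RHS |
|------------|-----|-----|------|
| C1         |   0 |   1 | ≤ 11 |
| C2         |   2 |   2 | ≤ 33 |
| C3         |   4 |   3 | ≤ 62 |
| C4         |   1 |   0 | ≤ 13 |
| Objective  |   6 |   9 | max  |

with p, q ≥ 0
Minimize: z = 11y1 + 33y2 + 62y3 + 13y4

Subject to:
  C1: -2y2 - 4y3 - y4 ≤ -6
  C2: -y1 - 2y2 - 3y3 ≤ -9
  y1, y2, y3, y4 ≥ 0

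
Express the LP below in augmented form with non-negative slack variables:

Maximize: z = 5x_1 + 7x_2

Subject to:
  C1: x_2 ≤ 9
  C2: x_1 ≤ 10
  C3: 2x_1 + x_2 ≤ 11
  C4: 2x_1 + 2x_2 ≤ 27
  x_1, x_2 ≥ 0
max z = 5x_1 + 7x_2

s.t.
  x_2 + s1 = 9
  x_1 + s2 = 10
  2x_1 + x_2 + s3 = 11
  2x_1 + 2x_2 + s4 = 27
  x_1, x_2, s1, s2, s3, s4 ≥ 0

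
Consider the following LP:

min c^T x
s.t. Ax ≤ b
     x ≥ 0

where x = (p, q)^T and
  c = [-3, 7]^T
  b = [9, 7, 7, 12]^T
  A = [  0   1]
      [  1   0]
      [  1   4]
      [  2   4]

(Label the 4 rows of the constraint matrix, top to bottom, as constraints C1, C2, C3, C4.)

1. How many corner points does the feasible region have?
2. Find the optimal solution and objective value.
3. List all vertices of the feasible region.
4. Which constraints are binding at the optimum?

1. 4
2. p = 6, q = 0, z = -18
3. (0, 0), (6, 0), (5, 0.5), (0, 1.75)
4. C4, q ≥ 0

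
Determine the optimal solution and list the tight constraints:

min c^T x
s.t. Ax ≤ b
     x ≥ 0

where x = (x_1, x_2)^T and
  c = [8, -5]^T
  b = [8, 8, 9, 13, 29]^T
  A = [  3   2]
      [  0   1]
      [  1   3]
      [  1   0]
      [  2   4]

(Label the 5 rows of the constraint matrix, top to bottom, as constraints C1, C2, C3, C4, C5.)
Optimal: x_1 = 0, x_2 = 3
Slack at optimum:
  C1: slack = 2
  C2: slack = 5
  C3: slack = 0 (binding)
  C4: slack = 13
  C5: slack = 17
  x_1 ≥ 0: x_1 = 0 (binding)
  x_2 ≥ 0: x_2 = 3
Binding constraints: C3, x_1 ≥ 0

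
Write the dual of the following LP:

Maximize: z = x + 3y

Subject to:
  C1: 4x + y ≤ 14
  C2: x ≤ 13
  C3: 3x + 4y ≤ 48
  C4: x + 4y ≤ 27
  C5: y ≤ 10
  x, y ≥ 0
Minimize: z = 14y1 + 13y2 + 48y3 + 27y4 + 10y5

Subject to:
  C1: -4y1 - y2 - 3y3 - y4 ≤ -1
  C2: -y1 - 4y3 - 4y4 - y5 ≤ -3
  y1, y2, y3, y4, y5 ≥ 0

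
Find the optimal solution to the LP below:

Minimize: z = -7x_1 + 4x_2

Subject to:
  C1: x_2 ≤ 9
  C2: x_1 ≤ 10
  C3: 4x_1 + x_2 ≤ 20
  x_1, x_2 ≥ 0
Each vertex is the intersection of two constraint boundaries that also satisfies all remaining constraints:
  x_1 = 0 and x_2 = 0 → (0, 0)
  4x_1 + x_2 = 20 and x_2 = 0 → (5, 0)
  x_2 = 9 and 4x_1 + x_2 = 20 → (2.75, 9)
  x_2 = 9 and x_1 = 0 → (0, 9)

Evaluating z = -7x_1 + 4x_2 at each vertex:
  (0, 0): z = 0
  (5, 0): z = -35
  (2.75, 9): z = 16.75
  (0, 9): z = 36

The minimum is at (5, 0) with z = -35.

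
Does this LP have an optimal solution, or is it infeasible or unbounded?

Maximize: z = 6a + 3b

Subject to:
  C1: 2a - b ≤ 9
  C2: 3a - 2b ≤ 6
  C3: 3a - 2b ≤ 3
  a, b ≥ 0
Feasible point: (0, 0) satisfies every constraint, so the LP is feasible.
Direction d = (0, 1): for each constraint row a, a·d ≤ 0 —
  (2)(0) + (-1)(1) = -1 ≤ 0
  (3)(0) + (-2)(1) = -2 ≤ 0
  (3)(0) + (-2)(1) = -2 ≤ 0
and d ≥ 0, so (0, 0) + t·d stays feasible for every t ≥ 0. Along this ray z = 6a + 3b changes by 3 per unit t, so z → +∞.

The LP is unbounded; z can be made arbitrarily large.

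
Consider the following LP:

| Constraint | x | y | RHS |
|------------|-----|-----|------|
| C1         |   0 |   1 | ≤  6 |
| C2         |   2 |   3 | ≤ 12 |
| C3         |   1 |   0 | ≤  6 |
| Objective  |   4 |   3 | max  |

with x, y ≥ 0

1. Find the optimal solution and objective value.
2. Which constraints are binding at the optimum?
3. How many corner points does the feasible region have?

1. x = 6, y = 0, z = 24
2. C2, C3, y ≥ 0
3. 3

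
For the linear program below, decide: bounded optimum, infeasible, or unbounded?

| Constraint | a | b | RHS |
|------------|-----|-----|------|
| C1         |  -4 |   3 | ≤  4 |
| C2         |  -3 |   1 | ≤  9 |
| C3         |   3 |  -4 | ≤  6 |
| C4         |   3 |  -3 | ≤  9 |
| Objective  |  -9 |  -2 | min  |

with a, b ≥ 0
Feasible point: (0, 0) satisfies every constraint, so the LP is feasible.
Direction d = (1, 1): for each constraint row a, a·d ≤ 0 —
  (-4)(1) + (3)(1) = -1 ≤ 0
  (-3)(1) + (1)(1) = -2 ≤ 0
  (3)(1) + (-4)(1) = -1 ≤ 0
  (3)(1) + (-3)(1) = 0 ≤ 0
and d ≥ 0, so (0, 0) + t·d stays feasible for every t ≥ 0. Along this ray z = -9a - 2b changes by -11 per unit t, so z → −∞.

Unbounded: there is a feasible ray along which z → −∞.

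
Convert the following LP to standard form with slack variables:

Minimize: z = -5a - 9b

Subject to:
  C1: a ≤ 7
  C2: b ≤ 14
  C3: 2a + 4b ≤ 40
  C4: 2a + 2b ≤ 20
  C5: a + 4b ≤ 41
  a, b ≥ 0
min z = -5a - 9b

s.t.
  a + s1 = 7
  b + s2 = 14
  2a + 4b + s3 = 40
  2a + 2b + s4 = 20
  a + 4b + s5 = 41
  a, b, s1, s2, s3, s4, s5 ≥ 0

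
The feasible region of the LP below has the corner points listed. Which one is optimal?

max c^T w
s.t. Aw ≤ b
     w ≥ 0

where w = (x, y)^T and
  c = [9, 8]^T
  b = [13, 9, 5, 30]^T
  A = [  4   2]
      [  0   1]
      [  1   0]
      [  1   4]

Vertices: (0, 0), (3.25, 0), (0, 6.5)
Evaluating z = 9x + 8y at each vertex:
  (0, 0): z = 0
  (3.25, 0): z = 29.25
  (0, 6.5): z = 52

The largest value is z = 52, attained at (0, 6.5).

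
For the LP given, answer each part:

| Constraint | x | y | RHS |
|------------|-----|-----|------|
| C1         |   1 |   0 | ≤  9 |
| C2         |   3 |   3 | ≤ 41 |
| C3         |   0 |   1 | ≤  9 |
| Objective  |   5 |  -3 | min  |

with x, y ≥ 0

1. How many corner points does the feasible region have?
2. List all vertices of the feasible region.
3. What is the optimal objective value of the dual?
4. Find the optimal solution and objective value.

1. 5
2. (0, 0), (9, 0), (9, 4.667), (4.667, 9), (0, 9)
3. -27 (by strong duality, equal to the primal optimum)
4. x = 0, y = 9, z = -27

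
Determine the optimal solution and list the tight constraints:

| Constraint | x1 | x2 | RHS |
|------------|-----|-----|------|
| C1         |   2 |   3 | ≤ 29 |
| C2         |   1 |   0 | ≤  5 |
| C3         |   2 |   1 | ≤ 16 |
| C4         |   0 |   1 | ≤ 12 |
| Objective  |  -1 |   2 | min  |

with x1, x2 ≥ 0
Optimal: x1 = 5, x2 = 0
Binding: C2, x2 ≥ 0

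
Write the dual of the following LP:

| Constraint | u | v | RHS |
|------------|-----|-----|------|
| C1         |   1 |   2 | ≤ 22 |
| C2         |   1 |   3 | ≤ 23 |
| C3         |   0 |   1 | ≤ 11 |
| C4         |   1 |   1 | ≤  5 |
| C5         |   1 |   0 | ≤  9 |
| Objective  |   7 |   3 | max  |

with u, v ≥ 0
Minimize: z = 22y1 + 23y2 + 11y3 + 5y4 + 9y5

Subject to:
  C1: -y1 - y2 - y4 - y5 ≤ -7
  C2: -2y1 - 3y2 - y3 - y4 ≤ -3
  y1, y2, y3, y4, y5 ≥ 0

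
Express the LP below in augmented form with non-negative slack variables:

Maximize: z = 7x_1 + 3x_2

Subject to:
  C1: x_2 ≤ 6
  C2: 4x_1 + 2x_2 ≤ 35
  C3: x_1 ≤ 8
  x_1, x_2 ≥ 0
max z = 7x_1 + 3x_2

s.t.
  x_2 + s1 = 6
  4x_1 + 2x_2 + s2 = 35
  x_1 + s3 = 8
  x_1, x_2, s1, s2, s3 ≥ 0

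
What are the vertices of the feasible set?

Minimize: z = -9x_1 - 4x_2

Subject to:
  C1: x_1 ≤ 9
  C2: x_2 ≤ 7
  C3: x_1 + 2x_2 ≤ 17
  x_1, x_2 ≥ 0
Each vertex is the intersection of two constraint boundaries that also satisfies all remaining constraints:
  x_1 = 0 and x_2 = 0 → (0, 0)
  x_1 = 9 and x_2 = 0 → (9, 0)
  x_1 = 9 and x_1 + 2x_2 = 17 → (9, 4)
  x_2 = 7 and x_1 + 2x_2 = 17 → (3, 7)
  x_2 = 7 and x_1 = 0 → (0, 7)

Vertices: (0, 0), (9, 0), (9, 4), (3, 7), (0, 7)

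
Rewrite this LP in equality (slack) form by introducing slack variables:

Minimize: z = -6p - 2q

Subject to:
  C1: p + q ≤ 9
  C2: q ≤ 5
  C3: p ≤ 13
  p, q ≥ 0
min z = -6p - 2q

s.t.
  p + q + s1 = 9
  q + s2 = 5
  p + s3 = 13
  p, q, s1, s2, s3 ≥ 0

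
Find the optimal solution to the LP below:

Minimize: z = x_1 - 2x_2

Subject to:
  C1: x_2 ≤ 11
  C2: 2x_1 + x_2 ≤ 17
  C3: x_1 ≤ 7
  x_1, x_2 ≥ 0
Each vertex is the intersection of two constraint boundaries that also satisfies all remaining constraints:
  x_1 = 0 and x_2 = 0 → (0, 0)
  x_1 = 7 and x_2 = 0 → (7, 0)
  2x_1 + x_2 = 17 and x_1 = 7 → (7, 3)
  x_2 = 11 and 2x_1 + x_2 = 17 → (3, 11)
  x_2 = 11 and x_1 = 0 → (0, 11)

Evaluating z = x_1 - 2x_2 at each vertex:
  (0, 0): z = 0
  (7, 0): z = 7
  (7, 3): z = 1
  (3, 11): z = -19
  (0, 11): z = -22

The minimum is at (0, 11) with z = -22.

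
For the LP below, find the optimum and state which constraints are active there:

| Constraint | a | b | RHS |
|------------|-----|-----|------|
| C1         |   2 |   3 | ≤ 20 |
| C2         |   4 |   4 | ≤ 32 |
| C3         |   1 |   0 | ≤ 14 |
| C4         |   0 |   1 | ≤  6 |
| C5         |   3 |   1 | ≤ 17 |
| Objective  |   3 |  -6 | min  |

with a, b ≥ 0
Optimal: a = 0, b = 6
Slack at optimum:
  C1: slack = 2
  C2: slack = 8
  C3: slack = 14
  C4: slack = 0 (binding)
  C5: slack = 11
  a ≥ 0: a = 0 (binding)
  b ≥ 0: b = 6
Binding constraints: C4, a ≥ 0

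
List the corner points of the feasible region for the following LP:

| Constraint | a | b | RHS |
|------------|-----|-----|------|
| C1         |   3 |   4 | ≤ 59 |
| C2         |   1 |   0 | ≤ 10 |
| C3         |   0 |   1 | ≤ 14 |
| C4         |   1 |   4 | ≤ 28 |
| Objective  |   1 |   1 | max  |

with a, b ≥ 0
Each vertex is the intersection of two constraint boundaries that also satisfies all remaining constraints:
  a = 0 and b = 0 → (0, 0)
  a = 10 and b = 0 → (10, 0)
  a = 10 and a + 4b = 28 → (10, 4.5)
  a + 4b = 28 and a = 0 → (0, 7)

Vertices: (0, 0), (10, 0), (10, 4.5), (0, 7)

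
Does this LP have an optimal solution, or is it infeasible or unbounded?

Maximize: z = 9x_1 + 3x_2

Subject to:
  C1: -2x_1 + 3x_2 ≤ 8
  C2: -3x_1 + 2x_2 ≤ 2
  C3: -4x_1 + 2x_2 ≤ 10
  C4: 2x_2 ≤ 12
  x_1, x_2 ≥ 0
Feasible point: (0, 0) satisfies every constraint, so the LP is feasible.
Direction d = (1, 0): for each constraint row a, a·d ≤ 0 —
  (-2)(1) + (3)(0) = -2 ≤ 0
  (-3)(1) + (2)(0) = -3 ≤ 0
  (-4)(1) + (2)(0) = -4 ≤ 0
  (0)(1) + (2)(0) = 0 ≤ 0
and d ≥ 0, so (0, 0) + t·d stays feasible for every t ≥ 0. Along this ray z = 9x_1 + 3x_2 changes by 9 per unit t, so z → +∞.

The LP is unbounded; z can be made arbitrarily large.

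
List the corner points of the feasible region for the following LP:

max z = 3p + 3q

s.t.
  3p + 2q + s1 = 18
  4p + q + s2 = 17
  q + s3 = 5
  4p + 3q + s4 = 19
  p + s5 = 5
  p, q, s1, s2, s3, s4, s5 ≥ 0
Each vertex is the intersection of two constraint boundaries that also satisfies all remaining constraints:
  p = 0 and q = 0 → (0, 0)
  4p + q = 17 and q = 0 → (4.25, 0)
  4p + q = 17 and 4p + 3q = 19 → (4, 1)
  q = 5 and 4p + 3q = 19 → (1, 5)
  q = 5 and p = 0 → (0, 5)

Vertices: (0, 0), (4.25, 0), (4, 1), (1, 5), (0, 5)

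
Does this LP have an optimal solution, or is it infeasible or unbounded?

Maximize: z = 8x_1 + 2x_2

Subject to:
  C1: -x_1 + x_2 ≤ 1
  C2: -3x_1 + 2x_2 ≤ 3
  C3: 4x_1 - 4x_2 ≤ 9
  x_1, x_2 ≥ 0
Feasible point: (0, 0) satisfies every constraint, so the LP is feasible.
Direction d = (1, 1): for each constraint row a, a·d ≤ 0 —
  (-1)(1) + (1)(1) = 0 ≤ 0
  (-3)(1) + (2)(1) = -1 ≤ 0
  (4)(1) + (-4)(1) = 0 ≤ 0
and d ≥ 0, so (0, 0) + t·d stays feasible for every t ≥ 0. Along this ray z = 8x_1 + 2x_2 changes by 10 per unit t, so z → +∞.

Unbounded: there is a feasible ray along which z → +∞.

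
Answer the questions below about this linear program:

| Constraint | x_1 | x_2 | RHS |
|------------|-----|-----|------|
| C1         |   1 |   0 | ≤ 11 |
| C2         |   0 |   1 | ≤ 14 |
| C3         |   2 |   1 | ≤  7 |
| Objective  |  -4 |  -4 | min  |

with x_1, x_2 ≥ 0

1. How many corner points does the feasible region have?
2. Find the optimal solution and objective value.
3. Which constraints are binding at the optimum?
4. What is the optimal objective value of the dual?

1. 3
2. x_1 = 0, x_2 = 7, z = -28
3. C3, x_1 ≥ 0
4. -28 (by strong duality, equal to the primal optimum)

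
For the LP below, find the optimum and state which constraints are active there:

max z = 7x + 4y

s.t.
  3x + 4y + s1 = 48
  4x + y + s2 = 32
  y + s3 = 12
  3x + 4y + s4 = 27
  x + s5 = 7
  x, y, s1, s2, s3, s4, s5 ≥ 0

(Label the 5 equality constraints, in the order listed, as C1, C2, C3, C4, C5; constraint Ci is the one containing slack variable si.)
Optimal: x = 7, y = 1.5
Slack at optimum:
  C1: slack = 21
  C2: slack = 2.5
  C3: slack = 10.5
  C4: slack = 0 (binding)
  C5: slack = 0 (binding)
  x ≥ 0: x = 7
  y ≥ 0: y = 1.5
Binding constraints: C4, C5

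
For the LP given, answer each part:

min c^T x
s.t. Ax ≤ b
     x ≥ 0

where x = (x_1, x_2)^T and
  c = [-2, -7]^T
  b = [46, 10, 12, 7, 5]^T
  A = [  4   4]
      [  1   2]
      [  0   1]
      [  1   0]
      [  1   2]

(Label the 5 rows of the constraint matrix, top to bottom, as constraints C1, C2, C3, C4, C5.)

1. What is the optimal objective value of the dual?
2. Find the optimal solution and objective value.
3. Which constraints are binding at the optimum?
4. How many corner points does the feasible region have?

1. -17.5 (by strong duality, equal to the primal optimum)
2. x_1 = 0, x_2 = 2.5, z = -17.5
3. C5, x_1 ≥ 0
4. 3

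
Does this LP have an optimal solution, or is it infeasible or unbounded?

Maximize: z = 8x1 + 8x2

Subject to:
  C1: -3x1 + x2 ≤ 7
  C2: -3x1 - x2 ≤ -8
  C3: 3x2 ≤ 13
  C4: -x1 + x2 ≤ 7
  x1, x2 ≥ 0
Feasible point: (3, 0) satisfies every constraint, so the LP is feasible.
Direction d = (1, 0): for each constraint row a, a·d ≤ 0 —
  (-3)(1) + (1)(0) = -3 ≤ 0
  (-3)(1) + (-1)(0) = -3 ≤ 0
  (0)(1) + (3)(0) = 0 ≤ 0
  (-1)(1) + (1)(0) = -1 ≤ 0
and d ≥ 0, so (3, 0) + t·d stays feasible for every t ≥ 0. Along this ray z = 8x1 + 8x2 changes by 8 per unit t, so z → +∞.

The LP is unbounded; z can be made arbitrarily large.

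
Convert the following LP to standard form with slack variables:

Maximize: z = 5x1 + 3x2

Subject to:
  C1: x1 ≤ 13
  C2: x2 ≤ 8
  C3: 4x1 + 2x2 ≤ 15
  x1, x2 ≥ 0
max z = 5x1 + 3x2

s.t.
  x1 + s1 = 13
  x2 + s2 = 8
  4x1 + 2x2 + s3 = 15
  x1, x2, s1, s2, s3 ≥ 0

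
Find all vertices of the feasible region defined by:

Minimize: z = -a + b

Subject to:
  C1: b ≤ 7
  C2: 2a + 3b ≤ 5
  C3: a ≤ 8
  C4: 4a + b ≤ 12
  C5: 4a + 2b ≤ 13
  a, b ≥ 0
Each vertex is the intersection of two constraint boundaries that also satisfies all remaining constraints:
  a = 0 and b = 0 → (0, 0)
  2a + 3b = 5 and b = 0 → (2.5, 0)
  2a + 3b = 5 and a = 0 → (0, 1.667)

Vertices: (0, 0), (2.5, 0), (0, 1.667)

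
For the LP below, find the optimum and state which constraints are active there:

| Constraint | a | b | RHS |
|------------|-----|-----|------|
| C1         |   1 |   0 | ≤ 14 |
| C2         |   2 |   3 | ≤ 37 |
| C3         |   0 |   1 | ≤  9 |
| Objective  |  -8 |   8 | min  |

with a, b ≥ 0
Optimal: a = 14, b = 0
Slack at optimum:
  C1: slack = 0 (binding)
  C2: slack = 9
  C3: slack = 9
  a ≥ 0: a = 14
  b ≥ 0: b = 0 (binding)
Binding constraints: C1, b ≥ 0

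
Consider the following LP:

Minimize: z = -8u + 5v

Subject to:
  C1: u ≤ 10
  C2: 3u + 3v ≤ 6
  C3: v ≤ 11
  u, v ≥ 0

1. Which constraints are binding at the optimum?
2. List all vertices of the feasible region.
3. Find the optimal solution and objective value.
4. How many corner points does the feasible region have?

1. C2, v ≥ 0
2. (0, 0), (2, 0), (0, 2)
3. u = 2, v = 0, z = -16
4. 3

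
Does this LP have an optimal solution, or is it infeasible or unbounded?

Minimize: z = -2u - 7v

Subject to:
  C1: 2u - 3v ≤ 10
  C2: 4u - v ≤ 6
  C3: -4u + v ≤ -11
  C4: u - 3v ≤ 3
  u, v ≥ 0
C2 requires 4u - v ≤ 6, while C3 (-4u + v ≤ -11) is equivalent to 4u - v ≥ 11. Together they would need 11 ≤ 4u - v ≤ 6, which is impossible since 11 > 6. No point satisfies all constraints.

Infeasible — the constraint set is empty.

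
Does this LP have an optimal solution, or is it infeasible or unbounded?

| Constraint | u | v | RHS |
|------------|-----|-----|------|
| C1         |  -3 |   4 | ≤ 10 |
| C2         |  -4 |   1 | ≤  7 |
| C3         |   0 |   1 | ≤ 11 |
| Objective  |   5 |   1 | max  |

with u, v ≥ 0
Feasible point: (0, 0) satisfies every constraint, so the LP is feasible.
Direction d = (1, 0): for each constraint row a, a·d ≤ 0 —
  (-3)(1) + (4)(0) = -3 ≤ 0
  (-4)(1) + (1)(0) = -4 ≤ 0
  (0)(1) + (1)(0) = 0 ≤ 0
and d ≥ 0, so (0, 0) + t·d stays feasible for every t ≥ 0. Along this ray z = 5u + v changes by 5 per unit t, so z → +∞.

The LP is unbounded; z can be made arbitrarily large.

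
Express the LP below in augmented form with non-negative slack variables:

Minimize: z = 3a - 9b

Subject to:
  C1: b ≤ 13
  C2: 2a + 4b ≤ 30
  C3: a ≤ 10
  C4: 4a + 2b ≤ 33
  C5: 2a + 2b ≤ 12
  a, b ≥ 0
min z = 3a - 9b

s.t.
  b + s1 = 13
  2a + 4b + s2 = 30
  a + s3 = 10
  4a + 2b + s4 = 33
  2a + 2b + s5 = 12
  a, b, s1, s2, s3, s4, s5 ≥ 0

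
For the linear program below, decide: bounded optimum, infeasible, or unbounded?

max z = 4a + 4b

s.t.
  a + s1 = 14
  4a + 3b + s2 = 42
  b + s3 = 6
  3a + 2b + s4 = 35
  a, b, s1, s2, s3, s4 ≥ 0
The point (6, 6) satisfies every constraint, so the LP is feasible; the constraints give a ≤ 14 and b ≤ 6, which with a, b ≥ 0 keep the feasible region inside a bounded box. A feasible, bounded LP attains a finite optimum at a vertex.

Bounded optimum: z* = 48 at (6, 6).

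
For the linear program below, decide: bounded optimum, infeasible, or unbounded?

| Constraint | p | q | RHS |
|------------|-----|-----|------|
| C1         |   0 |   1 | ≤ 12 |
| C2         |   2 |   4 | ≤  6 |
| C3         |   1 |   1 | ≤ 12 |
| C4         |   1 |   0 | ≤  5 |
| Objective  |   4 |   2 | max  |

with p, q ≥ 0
The point (3, 0) satisfies every constraint, so the LP is feasible; the constraints give p ≤ 5 and q ≤ 12, which with p, q ≥ 0 keep the feasible region inside a bounded box. A feasible, bounded LP attains a finite optimum at a vertex.

Evaluating z = 4p + 2q at each vertex:
  (0, 0): z = 0
  (3, 0): z = 12
  (0, 1.5): z = 3

The LP has an optimal solution: (3, 0) with z = 12.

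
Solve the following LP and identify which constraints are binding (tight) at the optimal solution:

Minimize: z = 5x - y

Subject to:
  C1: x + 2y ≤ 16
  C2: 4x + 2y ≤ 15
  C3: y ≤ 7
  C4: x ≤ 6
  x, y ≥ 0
Optimal: x = 0, y = 7
Slack at optimum:
  C1: slack = 2
  C2: slack = 1
  C3: slack = 0 (binding)
  C4: slack = 6
  x ≥ 0: x = 0 (binding)
  y ≥ 0: y = 7
Binding constraints: C3, x ≥ 0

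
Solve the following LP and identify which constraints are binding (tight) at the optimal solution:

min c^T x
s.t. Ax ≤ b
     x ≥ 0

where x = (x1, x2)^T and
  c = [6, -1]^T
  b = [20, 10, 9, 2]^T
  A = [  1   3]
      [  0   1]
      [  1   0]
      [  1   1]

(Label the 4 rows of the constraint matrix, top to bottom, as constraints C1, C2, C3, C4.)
Optimal: x1 = 0, x2 = 2
Slack at optimum:
  C1: slack = 14
  C2: slack = 8
  C3: slack = 9
  C4: slack = 0 (binding)
  x1 ≥ 0: x1 = 0 (binding)
  x2 ≥ 0: x2 = 2
Binding constraints: C4, x1 ≥ 0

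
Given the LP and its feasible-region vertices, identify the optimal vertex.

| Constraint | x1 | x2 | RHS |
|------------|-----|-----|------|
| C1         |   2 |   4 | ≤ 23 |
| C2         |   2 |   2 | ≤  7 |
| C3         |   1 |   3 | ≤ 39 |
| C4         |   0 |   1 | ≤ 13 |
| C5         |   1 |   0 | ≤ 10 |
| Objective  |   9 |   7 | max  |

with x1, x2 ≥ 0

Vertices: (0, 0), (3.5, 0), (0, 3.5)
Evaluating z = 9x1 + 7x2 at each vertex:
  (0, 0): z = 0
  (3.5, 0): z = 31.5
  (0, 3.5): z = 24.5

The largest value is z = 31.5, attained at (3.5, 0).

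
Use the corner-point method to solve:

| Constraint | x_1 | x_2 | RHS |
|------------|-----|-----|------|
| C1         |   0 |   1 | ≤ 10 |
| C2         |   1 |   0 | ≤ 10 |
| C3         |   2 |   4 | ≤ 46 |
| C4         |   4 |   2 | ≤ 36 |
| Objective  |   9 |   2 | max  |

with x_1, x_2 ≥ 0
x_1 = 9, x_2 = 0, z = 81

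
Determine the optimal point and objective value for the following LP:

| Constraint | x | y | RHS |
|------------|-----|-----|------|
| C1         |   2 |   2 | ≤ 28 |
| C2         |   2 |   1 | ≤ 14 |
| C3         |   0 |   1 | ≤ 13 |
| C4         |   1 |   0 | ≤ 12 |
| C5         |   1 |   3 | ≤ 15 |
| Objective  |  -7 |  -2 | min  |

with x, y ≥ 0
x = 7, y = 0, z = -49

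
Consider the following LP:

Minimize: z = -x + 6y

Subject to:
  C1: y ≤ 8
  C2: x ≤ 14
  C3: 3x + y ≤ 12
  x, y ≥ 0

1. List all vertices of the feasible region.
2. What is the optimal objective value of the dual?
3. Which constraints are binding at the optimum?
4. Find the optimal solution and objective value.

1. (0, 0), (4, 0), (1.333, 8), (0, 8)
2. -4 (by strong duality, equal to the primal optimum)
3. C3, y ≥ 0
4. x = 4, y = 0, z = -4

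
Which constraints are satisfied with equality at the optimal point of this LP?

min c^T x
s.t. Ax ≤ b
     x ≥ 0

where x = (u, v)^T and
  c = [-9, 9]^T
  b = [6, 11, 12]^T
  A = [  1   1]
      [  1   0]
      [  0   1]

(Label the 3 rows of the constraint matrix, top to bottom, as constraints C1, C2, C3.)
Optimal: u = 6, v = 0
Slack at optimum:
  C1: slack = 0 (binding)
  C2: slack = 5
  C3: slack = 12
  u ≥ 0: u = 6
  v ≥ 0: v = 0 (binding)
Binding constraints: C1, v ≥ 0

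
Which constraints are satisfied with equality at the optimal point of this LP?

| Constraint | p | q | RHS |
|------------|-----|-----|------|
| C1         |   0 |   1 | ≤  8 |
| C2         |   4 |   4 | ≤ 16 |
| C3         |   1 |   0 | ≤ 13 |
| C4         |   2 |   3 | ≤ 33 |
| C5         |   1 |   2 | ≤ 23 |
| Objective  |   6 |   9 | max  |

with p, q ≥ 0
Optimal: p = 0, q = 4
Slack at optimum:
  C1: slack = 4
  C2: slack = 0 (binding)
  C3: slack = 13
  C4: slack = 21
  C5: slack = 15
  p ≥ 0: p = 0 (binding)
  q ≥ 0: q = 4
Binding constraints: C2, p ≥ 0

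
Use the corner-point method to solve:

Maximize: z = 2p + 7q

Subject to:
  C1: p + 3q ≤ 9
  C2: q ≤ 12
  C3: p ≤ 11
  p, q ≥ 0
p = 0, q = 3, z = 21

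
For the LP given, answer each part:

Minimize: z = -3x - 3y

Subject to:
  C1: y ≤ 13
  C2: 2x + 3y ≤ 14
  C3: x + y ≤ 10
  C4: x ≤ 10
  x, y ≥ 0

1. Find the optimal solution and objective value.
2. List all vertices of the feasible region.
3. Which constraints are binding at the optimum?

1. x = 7, y = 0, z = -21
2. (0, 0), (7, 0), (0, 4.667)
3. C2, y ≥ 0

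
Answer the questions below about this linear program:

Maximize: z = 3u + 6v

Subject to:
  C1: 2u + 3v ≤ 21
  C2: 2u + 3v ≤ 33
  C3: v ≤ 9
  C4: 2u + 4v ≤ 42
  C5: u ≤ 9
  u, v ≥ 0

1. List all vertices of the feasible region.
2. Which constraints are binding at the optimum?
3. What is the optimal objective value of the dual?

1. (0, 0), (9, 0), (9, 1), (0, 7)
2. C1, u ≥ 0
3. 42 (by strong duality, equal to the primal optimum)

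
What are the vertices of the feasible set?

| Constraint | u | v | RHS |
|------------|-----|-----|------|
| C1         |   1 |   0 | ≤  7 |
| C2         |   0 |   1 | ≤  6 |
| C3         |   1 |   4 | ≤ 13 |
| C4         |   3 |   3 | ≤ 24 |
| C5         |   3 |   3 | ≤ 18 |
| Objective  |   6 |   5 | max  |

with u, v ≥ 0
Each vertex is the intersection of two constraint boundaries that also satisfies all remaining constraints:
  u = 0 and v = 0 → (0, 0)
  3u + 3v = 18 and v = 0 → (6, 0)
  u + 4v = 13 and 3u + 3v = 18 → (3.667, 2.333)
  u + 4v = 13 and u = 0 → (0, 3.25)

Vertices: (0, 0), (6, 0), (3.667, 2.333), (0, 3.25)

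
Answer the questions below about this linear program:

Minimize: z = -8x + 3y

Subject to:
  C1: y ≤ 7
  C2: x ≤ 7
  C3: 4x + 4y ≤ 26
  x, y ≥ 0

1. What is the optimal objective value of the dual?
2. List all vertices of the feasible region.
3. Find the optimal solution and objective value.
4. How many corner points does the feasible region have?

1. -52 (by strong duality, equal to the primal optimum)
2. (0, 0), (6.5, 0), (0, 6.5)
3. x = 6.5, y = 0, z = -52
4. 3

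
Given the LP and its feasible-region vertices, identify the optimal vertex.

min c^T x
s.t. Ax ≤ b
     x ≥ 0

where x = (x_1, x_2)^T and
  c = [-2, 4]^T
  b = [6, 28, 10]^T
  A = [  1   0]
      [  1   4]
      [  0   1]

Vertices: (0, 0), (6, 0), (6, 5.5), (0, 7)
Evaluating z = -2x_1 + 4x_2 at each vertex:
  (0, 0): z = 0
  (6, 0): z = -12
  (6, 5.5): z = 10
  (0, 7): z = 28

The smallest value is z = -12, attained at (6, 0).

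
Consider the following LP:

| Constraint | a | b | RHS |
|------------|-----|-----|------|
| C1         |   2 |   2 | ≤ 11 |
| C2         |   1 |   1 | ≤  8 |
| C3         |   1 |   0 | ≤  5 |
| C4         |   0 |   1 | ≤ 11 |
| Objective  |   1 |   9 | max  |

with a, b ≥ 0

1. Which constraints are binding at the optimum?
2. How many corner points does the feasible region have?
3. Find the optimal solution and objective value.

1. C1, a ≥ 0
2. 4
3. a = 0, b = 5.5, z = 49.5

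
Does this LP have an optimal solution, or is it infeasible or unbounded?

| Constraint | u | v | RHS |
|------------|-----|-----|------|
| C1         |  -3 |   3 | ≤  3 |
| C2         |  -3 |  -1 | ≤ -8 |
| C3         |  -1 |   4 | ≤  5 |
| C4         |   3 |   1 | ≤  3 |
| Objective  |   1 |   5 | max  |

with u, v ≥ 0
C4 requires 3u + v ≤ 3, while C2 (-3u - v ≤ -8) is equivalent to 3u + v ≥ 8. Together they would need 8 ≤ 3u + v ≤ 3, which is impossible since 8 > 3. No point satisfies all constraints.

Infeasible: no point satisfies all constraints simultaneously.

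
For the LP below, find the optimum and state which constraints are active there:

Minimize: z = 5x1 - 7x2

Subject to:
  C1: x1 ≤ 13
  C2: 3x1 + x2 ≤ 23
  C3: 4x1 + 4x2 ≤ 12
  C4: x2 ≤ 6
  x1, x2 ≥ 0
Optimal: x1 = 0, x2 = 3
Binding: C3, x1 ≥ 0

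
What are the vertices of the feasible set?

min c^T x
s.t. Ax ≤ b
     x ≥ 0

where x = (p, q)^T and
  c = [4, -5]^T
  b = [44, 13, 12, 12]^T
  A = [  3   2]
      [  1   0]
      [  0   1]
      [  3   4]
Each vertex is the intersection of two constraint boundaries that also satisfies all remaining constraints:
  p = 0 and q = 0 → (0, 0)
  3p + 4q = 12 and q = 0 → (4, 0)
  3p + 4q = 12 and p = 0 → (0, 3)

Vertices: (0, 0), (4, 0), (0, 3)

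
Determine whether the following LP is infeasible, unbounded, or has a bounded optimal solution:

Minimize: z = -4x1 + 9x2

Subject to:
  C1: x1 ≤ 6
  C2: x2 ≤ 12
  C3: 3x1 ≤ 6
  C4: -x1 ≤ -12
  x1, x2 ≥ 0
C1 requires x1 ≤ 6, while C4 (-x1 ≤ -12) is equivalent to x1 ≥ 12. Together they would need 12 ≤ x1 ≤ 6, which is impossible since 12 > 6. No point satisfies all constraints.

Infeasible — the constraint set is empty.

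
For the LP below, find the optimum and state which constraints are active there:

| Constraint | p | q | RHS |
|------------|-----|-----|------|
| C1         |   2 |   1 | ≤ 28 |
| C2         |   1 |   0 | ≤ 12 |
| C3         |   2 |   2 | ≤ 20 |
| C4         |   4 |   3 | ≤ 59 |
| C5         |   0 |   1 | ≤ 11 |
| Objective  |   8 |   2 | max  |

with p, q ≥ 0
Optimal: p = 10, q = 0
Binding: C3, q ≥ 0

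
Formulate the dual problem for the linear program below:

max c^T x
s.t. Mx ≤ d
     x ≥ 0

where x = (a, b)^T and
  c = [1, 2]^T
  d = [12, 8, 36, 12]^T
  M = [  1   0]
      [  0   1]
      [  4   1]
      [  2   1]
Minimize: z = 12y1 + 8y2 + 36y3 + 12y4

Subject to:
  C1: -y1 - 4y3 - 2y4 ≤ -1
  C2: -y2 - y3 - y4 ≤ -2
  y1, y2, y3, y4 ≥ 0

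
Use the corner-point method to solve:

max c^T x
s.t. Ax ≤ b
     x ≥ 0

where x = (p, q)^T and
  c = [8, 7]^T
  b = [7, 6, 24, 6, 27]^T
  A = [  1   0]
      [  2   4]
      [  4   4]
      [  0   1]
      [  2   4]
p = 3, q = 0, z = 24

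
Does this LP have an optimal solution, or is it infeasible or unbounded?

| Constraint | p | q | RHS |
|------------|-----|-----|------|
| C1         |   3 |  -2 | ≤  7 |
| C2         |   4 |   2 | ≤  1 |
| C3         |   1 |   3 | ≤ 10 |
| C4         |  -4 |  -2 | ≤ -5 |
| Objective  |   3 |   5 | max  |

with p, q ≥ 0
C2 requires 4p + 2q ≤ 1, while C4 (-4p - 2q ≤ -5) is equivalent to 4p + 2q ≥ 5. Together they would need 5 ≤ 4p + 2q ≤ 1, which is impossible since 5 > 1. No point satisfies all constraints.

The feasible region is empty; the LP is infeasible.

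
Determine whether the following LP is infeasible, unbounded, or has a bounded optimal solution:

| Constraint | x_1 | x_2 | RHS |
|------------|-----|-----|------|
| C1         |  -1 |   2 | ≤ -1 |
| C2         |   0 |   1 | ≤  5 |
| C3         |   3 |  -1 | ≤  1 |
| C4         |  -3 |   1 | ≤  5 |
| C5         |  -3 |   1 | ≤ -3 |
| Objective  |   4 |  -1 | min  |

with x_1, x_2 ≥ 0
C3 requires 3x_1 - x_2 ≤ 1, while C5 (-3x_1 + x_2 ≤ -3) is equivalent to 3x_1 - x_2 ≥ 3. Together they would need 3 ≤ 3x_1 - x_2 ≤ 1, which is impossible since 3 > 1. No point satisfies all constraints.

Infeasible — the constraint set is empty.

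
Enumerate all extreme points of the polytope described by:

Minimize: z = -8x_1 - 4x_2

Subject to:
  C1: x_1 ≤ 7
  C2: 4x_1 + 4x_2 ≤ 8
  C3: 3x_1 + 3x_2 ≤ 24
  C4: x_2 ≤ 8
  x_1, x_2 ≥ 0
Each vertex is the intersection of two constraint boundaries that also satisfies all remaining constraints:
  x_1 = 0 and x_2 = 0 → (0, 0)
  4x_1 + 4x_2 = 8 and x_2 = 0 → (2, 0)
  4x_1 + 4x_2 = 8 and x_1 = 0 → (0, 2)

Vertices: (0, 0), (2, 0), (0, 2)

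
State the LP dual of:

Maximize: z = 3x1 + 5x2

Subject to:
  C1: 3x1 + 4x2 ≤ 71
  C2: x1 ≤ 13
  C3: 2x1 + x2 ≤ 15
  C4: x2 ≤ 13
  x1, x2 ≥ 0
Minimize: z = 71y1 + 13y2 + 15y3 + 13y4

Subject to:
  C1: -3y1 - y2 - 2y3 ≤ -3
  C2: -4y1 - y3 - y4 ≤ -5
  y1, y2, y3, y4 ≥ 0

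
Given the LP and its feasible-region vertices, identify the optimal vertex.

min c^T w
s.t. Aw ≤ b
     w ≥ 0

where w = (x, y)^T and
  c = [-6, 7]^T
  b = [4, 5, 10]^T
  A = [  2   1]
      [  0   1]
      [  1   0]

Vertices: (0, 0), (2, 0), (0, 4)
Evaluating z = -6x + 7y at each vertex:
  (0, 0): z = 0
  (2, 0): z = -12
  (0, 4): z = 28

The smallest value is z = -12, attained at (2, 0).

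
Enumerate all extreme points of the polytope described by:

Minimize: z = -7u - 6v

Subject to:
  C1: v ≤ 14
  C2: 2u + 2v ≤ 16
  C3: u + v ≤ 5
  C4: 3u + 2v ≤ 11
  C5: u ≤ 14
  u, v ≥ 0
Each vertex is the intersection of two constraint boundaries that also satisfies all remaining constraints:
  u = 0 and v = 0 → (0, 0)
  3u + 2v = 11 and v = 0 → (3.667, 0)
  u + v = 5 and 3u + 2v = 11 → (1, 4)
  u + v = 5 and u = 0 → (0, 5)

Vertices: (0, 0), (3.667, 0), (1, 4), (0, 5)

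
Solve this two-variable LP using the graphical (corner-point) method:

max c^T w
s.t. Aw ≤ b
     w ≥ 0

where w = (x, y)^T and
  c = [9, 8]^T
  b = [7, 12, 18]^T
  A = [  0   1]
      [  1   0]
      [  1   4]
Each vertex is the intersection of two constraint boundaries that also satisfies all remaining constraints:
  x = 0 and y = 0 → (0, 0)
  x = 12 and y = 0 → (12, 0)
  x = 12 and x + 4y = 18 → (12, 1.5)
  x + 4y = 18 and x = 0 → (0, 4.5)

Evaluating z = 9x + 8y at each vertex:
  (0, 0): z = 0
  (12, 0): z = 108
  (12, 1.5): z = 120
  (0, 4.5): z = 36

The maximum is at (12, 1.5) with z = 120.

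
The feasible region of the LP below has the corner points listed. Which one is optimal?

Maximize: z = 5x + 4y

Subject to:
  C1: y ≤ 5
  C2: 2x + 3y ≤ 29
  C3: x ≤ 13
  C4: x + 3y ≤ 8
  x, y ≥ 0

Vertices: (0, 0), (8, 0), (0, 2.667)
Evaluating z = 5x + 4y at each vertex:
  (0, 0): z = 0
  (8, 0): z = 40
  (0, 2.667): z = 10.67

The largest value is z = 40, attained at (8, 0).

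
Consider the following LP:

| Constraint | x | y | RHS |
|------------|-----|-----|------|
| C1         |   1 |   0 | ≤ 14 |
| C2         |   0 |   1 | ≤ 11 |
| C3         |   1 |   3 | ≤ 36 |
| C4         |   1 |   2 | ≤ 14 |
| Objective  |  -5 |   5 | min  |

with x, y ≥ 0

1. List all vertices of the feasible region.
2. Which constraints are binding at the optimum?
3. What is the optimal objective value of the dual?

1. (0, 0), (14, 0), (0, 7)
2. C1, C4, y ≥ 0
3. -70 (by strong duality, equal to the primal optimum)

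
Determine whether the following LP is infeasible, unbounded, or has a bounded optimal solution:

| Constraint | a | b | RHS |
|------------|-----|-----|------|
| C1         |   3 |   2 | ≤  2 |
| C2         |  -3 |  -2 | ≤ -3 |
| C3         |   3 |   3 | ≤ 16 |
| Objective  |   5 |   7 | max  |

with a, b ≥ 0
C1 requires 3a + 2b ≤ 2, while C2 (-3a - 2b ≤ -3) is equivalent to 3a + 2b ≥ 3. Together they would need 3 ≤ 3a + 2b ≤ 2, which is impossible since 3 > 2. No point satisfies all constraints.

Infeasible: no point satisfies all constraints simultaneously.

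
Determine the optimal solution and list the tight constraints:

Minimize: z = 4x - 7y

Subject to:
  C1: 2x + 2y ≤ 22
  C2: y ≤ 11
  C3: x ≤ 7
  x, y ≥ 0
Optimal: x = 0, y = 11
Binding: C1, C2, x ≥ 0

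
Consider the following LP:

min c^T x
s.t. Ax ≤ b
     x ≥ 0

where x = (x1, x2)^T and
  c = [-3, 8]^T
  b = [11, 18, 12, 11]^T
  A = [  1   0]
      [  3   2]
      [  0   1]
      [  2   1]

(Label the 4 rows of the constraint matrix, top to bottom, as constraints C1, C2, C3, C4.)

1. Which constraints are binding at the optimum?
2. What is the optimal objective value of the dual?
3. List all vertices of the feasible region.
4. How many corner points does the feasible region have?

1. C4, x2 ≥ 0
2. -16.5 (by strong duality, equal to the primal optimum)
3. (0, 0), (5.5, 0), (4, 3), (0, 9)
4. 4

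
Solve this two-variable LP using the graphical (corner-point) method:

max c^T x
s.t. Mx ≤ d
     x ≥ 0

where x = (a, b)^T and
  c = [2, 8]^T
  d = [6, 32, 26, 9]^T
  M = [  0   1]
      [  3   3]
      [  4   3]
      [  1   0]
Each vertex is the intersection of two constraint boundaries that also satisfies all remaining constraints:
  a = 0 and b = 0 → (0, 0)
  4a + 3b = 26 and b = 0 → (6.5, 0)
  b = 6 and 4a + 3b = 26 → (2, 6)
  b = 6 and a = 0 → (0, 6)

Evaluating z = 2a + 8b at each vertex:
  (0, 0): z = 0
  (6.5, 0): z = 13
  (2, 6): z = 52
  (0, 6): z = 48

The maximum is at (2, 6) with z = 52.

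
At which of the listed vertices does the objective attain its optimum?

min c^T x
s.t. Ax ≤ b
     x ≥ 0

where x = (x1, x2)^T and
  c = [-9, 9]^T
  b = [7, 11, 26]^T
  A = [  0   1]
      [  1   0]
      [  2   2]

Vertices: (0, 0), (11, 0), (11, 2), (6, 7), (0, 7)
(11, 0) with z = -99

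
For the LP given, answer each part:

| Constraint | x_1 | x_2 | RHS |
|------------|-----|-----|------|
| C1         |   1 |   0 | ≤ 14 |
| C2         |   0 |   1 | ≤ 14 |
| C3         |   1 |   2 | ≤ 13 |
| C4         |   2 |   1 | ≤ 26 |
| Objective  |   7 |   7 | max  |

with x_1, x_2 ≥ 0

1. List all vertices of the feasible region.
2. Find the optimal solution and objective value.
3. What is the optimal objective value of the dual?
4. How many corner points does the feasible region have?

1. (0, 0), (13, 0), (0, 6.5)
2. x_1 = 13, x_2 = 0, z = 91
3. 91 (by strong duality, equal to the primal optimum)
4. 3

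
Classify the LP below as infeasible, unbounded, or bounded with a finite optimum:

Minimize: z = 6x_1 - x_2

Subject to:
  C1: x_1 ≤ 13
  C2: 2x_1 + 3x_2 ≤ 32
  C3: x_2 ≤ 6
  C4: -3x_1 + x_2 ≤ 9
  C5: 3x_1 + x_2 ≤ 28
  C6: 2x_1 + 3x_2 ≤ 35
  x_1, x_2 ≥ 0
The point (0, 6) satisfies every constraint, so the LP is feasible; the constraints give x_1 ≤ 13 and x_2 ≤ 6, which with x_1, x_2 ≥ 0 keep the feasible region inside a bounded box. A feasible, bounded LP attains a finite optimum at a vertex.

Bounded optimum: z* = -6 at (0, 6).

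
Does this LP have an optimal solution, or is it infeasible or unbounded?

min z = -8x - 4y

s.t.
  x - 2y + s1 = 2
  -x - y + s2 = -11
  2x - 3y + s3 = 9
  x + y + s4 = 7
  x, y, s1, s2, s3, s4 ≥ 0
The row x + y + s4 = 7 with s4 ≥ 0 requires x + y ≤ 7, while the row -x - y + s2 = -11 with s2 ≥ 0 is equivalent to x + y ≥ 11. Together they would need 11 ≤ x + y ≤ 7, which is impossible since 11 > 7. No point satisfies all constraints.

The feasible region is empty; the LP is infeasible.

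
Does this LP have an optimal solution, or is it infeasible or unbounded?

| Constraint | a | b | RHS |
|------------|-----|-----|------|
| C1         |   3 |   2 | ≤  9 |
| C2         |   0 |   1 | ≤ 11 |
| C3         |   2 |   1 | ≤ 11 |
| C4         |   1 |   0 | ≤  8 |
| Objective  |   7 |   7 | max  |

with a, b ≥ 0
The point (0, 4.5) satisfies every constraint, so the LP is feasible; the constraints give a ≤ 8 and b ≤ 11, which with a, b ≥ 0 keep the feasible region inside a bounded box. A feasible, bounded LP attains a finite optimum at a vertex.

Feasible with finite optimum z* = 31.5 at (0, 4.5).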